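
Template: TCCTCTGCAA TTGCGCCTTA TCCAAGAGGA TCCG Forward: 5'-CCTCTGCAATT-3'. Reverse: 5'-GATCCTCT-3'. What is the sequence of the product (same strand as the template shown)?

5'-CCTCTGCAATTGCGCCTTATCCAAGAGGATC-3'

Scanning the template, CCTCTGCAATT occurs at positions 2–12; this primer anneals to the bottom strand there with its 3' end pointing downstream.
Taking the reverse complement of GATCCTCT gives AGAGGATC, found at positions 25–32 on the template; the primer anneals here to the top strand with its 3' end pointing upstream.
The product is the template from position 2 through 32 (31 bp).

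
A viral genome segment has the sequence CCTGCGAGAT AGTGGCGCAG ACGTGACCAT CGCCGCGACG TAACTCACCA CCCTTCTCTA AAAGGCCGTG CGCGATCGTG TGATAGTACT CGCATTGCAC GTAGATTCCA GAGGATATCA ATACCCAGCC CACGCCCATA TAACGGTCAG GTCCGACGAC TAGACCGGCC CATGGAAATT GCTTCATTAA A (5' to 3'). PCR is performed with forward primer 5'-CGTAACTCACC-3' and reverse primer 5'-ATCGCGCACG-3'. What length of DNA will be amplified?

Scanning the template, CGTAACTCACC occurs at positions 39–49; this primer anneals to the bottom strand there with its 3' end pointing downstream.
Taking the reverse complement of ATCGCGCACG gives CGTGCGCGAT, found at positions 67–76 on the template; the primer anneals here to the top strand with its 3' end pointing upstream.
Amplicon spans positions 39–76: 38 bp.

38 bp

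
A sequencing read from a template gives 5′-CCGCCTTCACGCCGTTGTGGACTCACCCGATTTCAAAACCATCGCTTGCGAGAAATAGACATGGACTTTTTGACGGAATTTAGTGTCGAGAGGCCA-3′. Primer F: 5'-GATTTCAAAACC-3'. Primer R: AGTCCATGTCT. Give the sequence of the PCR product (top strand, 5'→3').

5'-GATTTCAAAACCATCGCTTGCGAGAAATAGACATGGACT-3'

Forward primer GATTTCAAAACC is found on the top strand at positions 29–40.
Reverse complement of the reverse primer: AGACATGGACT. This occurs on the top strand at positions 57–67.
The product is the template from position 29 through 67 (39 bp).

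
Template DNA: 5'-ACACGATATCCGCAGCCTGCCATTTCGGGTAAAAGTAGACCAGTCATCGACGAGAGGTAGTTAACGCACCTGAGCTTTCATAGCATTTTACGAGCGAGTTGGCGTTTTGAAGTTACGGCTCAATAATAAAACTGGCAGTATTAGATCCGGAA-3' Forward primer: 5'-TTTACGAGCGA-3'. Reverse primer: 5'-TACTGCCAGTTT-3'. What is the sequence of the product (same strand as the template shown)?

The forward primer matches the template at positions 87–97.
Taking the reverse complement of TACTGCCAGTTT gives AAACTGGCAGTA, found at positions 129–140 on the template; the primer anneals here to the top strand with its 3' end pointing upstream.
The product is the template from position 87 through 140 (54 bp).

5'-TTTACGAGCGAGTTGGCGTTTTGAAGTTACGGCTCAATAATAAAACTGGCAGTA-3'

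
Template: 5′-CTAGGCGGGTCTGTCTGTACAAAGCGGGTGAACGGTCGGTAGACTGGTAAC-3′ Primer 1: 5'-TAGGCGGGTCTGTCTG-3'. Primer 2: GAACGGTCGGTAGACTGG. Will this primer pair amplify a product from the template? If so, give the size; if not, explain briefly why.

Primer 1 (TAGGCGGGTCTGTCTG) matches the top strand at positions 2–17 (3' end points downstream).
Primer 2 (GAACGGTCGGTAGACTGG) also matches the top strand directly, at positions 30–47 — its reverse complement CCAGTCTACCGACCGTTC is not present.
Both primers anneal to the bottom strand with 3' ends pointing the same way, so neither can prime synthesis back toward the other.

No product — both primers anneal to the same strand and extend in the same direction.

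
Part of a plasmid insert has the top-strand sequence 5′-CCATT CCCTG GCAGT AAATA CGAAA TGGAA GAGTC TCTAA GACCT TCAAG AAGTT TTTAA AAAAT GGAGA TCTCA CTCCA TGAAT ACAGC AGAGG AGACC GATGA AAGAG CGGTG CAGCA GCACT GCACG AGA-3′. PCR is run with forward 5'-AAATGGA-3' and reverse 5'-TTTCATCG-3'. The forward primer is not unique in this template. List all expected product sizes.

85 bp, 46 bp

The forward primer AAATGGA matches the top strand at positions 23–29, 62–68.
The reverse primer's reverse complement is CGATGAAA, matching at positions 100–107.
Each forward site pairs with the reverse site to give a product ending at position 107: sizes 85, 46 bp.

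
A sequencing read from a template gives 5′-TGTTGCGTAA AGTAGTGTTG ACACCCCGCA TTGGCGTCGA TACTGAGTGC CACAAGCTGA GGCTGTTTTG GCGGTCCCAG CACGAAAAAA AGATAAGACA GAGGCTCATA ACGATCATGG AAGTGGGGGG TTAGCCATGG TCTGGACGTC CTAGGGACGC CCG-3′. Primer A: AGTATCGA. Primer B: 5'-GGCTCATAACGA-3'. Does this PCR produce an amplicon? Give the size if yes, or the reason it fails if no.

No product — the primers' 3' ends point away from each other.

Primer A (AGTATCGA) has reverse complement TCGATACT, which matches the top strand at positions 37–44; primer A anneals to the top strand there with its 3' end pointing upstream toward position 37.
Primer B (GGCTCATAACGA) matches the top strand directly at positions 103–114; it anneals to the bottom strand with its 3' end pointing downstream toward position 114.
The 3' ends diverge (primer A extends toward position 1, primer B toward position 163), so the primers never converge on a shared product.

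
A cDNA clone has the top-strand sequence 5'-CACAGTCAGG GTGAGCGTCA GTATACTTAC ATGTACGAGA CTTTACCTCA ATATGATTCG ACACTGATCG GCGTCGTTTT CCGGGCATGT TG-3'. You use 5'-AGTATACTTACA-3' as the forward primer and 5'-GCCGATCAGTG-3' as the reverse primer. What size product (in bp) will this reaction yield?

53 bp

Forward primer AGTATACTTACA is found on the top strand at positions 20–31.
The reverse primer's reverse complement is CACTGATCGGC, which matches the template at positions 62–72.
The product runs from position 20 to position 72, so its length is 72 − 20 + 1 = 53 bp.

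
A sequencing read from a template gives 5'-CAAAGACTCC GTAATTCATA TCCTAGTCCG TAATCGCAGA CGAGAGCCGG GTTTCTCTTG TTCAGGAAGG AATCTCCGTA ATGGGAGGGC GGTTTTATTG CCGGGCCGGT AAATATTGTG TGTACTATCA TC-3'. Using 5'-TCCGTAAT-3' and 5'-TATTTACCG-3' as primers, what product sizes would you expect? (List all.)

108 bp, 89 bp, 41 bp

The forward primer TCCGTAAT matches the top strand at positions 8–15, 27–34, 75–82.
The reverse primer's reverse complement is CGGTAAATA, matching at positions 107–115.
Each forward site pairs with the reverse site to give a product ending at position 115: sizes 108, 89, 41 bp.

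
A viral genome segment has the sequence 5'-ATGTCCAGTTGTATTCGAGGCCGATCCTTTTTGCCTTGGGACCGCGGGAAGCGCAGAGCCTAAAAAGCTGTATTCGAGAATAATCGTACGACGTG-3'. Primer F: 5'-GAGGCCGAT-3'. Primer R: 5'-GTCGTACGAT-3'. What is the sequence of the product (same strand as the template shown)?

The forward primer matches the template at positions 17–25.
Taking the reverse complement of GTCGTACGAT gives ATCGTACGAC, found at positions 83–92 on the template; the primer anneals here to the top strand with its 3' end pointing upstream.
The product is the template from position 17 through 92 (76 bp).

5'-GAGGCCGATCCTTTTTGCCTTGGGACCGCGGGAAGCGCAGAGCCTAAAAAGCTGTATTCGAGAATAATCGTACGAC-3'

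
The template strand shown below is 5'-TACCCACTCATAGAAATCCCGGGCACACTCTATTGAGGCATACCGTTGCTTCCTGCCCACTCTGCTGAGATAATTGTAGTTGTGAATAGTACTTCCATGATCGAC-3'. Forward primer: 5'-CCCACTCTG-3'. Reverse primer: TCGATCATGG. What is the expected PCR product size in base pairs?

49 bp

Scanning the template, CCCACTCTG occurs at positions 56–64; this primer anneals to the bottom strand there with its 3' end pointing downstream.
Taking the reverse complement of TCGATCATGG gives CCATGATCGA, found at positions 95–104 on the template; the primer anneals here to the top strand with its 3' end pointing upstream.
Product length = (reverse-primer end) − (forward-primer start) + 1 = 104 − 56 + 1 = 49 bp.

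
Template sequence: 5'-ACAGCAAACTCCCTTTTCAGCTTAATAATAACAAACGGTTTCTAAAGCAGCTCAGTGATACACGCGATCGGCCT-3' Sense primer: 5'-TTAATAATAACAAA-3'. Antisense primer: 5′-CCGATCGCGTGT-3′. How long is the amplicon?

50 bp

The forward primer matches the template at positions 22–35.
Reverse complement of the reverse primer: ACACGCGATCGG. This occurs on the top strand at positions 60–71.
The product runs from position 22 to position 71, so its length is 71 − 22 + 1 = 50 bp.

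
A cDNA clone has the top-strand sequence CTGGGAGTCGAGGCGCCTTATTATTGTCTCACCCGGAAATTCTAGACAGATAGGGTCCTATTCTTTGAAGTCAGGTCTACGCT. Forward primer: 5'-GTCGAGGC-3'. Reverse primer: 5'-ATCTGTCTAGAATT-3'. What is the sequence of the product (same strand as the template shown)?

Forward primer GTCGAGGC is found on the top strand at positions 7–14.
Taking the reverse complement of ATCTGTCTAGAATT gives AATTCTAGACAGAT, found at positions 38–51 on the template; the primer anneals here to the top strand with its 3' end pointing upstream.
The product is the template from position 7 through 51 (45 bp).

5'-GTCGAGGCGCCTTATTATTGTCTCACCCGGAAATTCTAGACAGAT-3'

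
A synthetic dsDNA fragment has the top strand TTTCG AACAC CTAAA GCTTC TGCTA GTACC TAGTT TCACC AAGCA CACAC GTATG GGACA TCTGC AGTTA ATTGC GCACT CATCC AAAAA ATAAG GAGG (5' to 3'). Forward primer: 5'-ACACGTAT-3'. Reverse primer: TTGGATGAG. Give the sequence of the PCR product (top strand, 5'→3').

The forward primer matches the template at positions 47–54.
The reverse primer's reverse complement is CTCATCCAA, which matches the template at positions 79–87.
The product is the template from position 47 through 87 (41 bp).

5'-ACACGTATGGGACATCTGCAGTTAATTGCGCACTCATCCAA-3'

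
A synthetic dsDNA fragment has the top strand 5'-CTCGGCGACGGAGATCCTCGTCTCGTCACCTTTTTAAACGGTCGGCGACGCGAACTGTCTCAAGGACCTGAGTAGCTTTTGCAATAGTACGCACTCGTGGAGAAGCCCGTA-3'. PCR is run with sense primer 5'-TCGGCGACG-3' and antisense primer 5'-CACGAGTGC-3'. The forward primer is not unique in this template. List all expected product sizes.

98 bp, 58 bp

The forward primer TCGGCGACG matches the top strand at positions 2–10, 42–50.
The reverse primer's reverse complement is GCACTCGTG, matching at positions 91–99.
Each forward site pairs with the reverse site to give a product ending at position 99: sizes 98, 58 bp.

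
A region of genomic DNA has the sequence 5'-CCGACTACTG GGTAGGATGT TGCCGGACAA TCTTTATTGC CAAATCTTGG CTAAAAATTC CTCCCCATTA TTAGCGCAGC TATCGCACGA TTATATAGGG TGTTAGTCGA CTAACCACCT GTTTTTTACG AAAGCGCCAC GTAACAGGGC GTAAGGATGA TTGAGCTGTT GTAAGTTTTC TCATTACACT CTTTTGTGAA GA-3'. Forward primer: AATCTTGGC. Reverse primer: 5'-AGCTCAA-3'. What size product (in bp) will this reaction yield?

125 bp

The forward primer matches the template at positions 43–51.
The reverse primer's reverse complement is TTGAGCT, which matches the template at positions 161–167.
Amplicon spans positions 43–167: 125 bp.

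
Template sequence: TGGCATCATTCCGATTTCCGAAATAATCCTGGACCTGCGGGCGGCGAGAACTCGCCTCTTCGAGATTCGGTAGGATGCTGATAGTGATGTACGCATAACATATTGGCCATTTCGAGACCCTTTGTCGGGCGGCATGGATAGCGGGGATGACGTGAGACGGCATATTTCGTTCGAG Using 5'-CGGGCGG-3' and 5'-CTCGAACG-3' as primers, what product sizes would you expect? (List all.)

The forward primer CGGGCGG matches the top strand at positions 38–44, 126–132.
The reverse primer's reverse complement is CGTTCGAG, matching at positions 168–175.
Each forward site pairs with the reverse site to give a product ending at position 175: sizes 138, 50 bp.

138 bp, 50 bp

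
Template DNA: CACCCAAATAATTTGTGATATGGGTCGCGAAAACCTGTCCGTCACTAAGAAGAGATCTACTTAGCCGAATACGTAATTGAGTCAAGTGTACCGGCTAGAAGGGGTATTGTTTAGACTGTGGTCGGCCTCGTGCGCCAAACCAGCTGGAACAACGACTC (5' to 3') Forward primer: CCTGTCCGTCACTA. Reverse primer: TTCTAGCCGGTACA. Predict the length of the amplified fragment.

67 bp

Scanning the template, CCTGTCCGTCACTA occurs at positions 34–47; this primer anneals to the bottom strand there with its 3' end pointing downstream.
Reverse complement of the reverse primer: TGTACCGGCTAGAA. This occurs on the top strand at positions 87–100.
Amplicon spans positions 34–100: 67 bp.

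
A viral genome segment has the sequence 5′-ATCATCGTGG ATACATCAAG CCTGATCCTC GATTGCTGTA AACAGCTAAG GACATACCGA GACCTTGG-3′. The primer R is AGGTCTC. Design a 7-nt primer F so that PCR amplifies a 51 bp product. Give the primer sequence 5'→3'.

5'-ATCAAGC-3'

The reverse primer's reverse complement GAGACCT matches the template at positions 59–65, so the product ends at position 65.
A 51 bp product then starts at position 65 − 51 + 1 = 15.
The forward primer is identical to the top strand there: ATCAAGC.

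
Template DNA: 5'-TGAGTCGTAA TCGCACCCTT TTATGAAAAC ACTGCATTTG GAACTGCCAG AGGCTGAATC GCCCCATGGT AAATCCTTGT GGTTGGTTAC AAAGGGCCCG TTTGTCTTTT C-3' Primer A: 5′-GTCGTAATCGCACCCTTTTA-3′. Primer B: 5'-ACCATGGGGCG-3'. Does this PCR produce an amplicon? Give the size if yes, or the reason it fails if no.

Primer A (GTCGTAATCGCACCCTTTTA) matches the top strand at positions 4–23; it acts as a forward primer.
Primer B's reverse complement is CGCCCCATGGT, matching the top strand at positions 60–70; it acts as a reverse primer.
The 3' ends face each other across positions 4–70, giving a 67 bp product.

Yes — a 67 bp product.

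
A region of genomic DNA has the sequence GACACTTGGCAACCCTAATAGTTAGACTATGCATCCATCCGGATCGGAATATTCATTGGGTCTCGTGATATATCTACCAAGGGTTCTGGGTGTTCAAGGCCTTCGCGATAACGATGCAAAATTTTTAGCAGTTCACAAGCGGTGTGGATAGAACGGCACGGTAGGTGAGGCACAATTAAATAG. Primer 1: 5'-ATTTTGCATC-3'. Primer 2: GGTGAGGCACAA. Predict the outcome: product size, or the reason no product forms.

Primer 1 (ATTTTGCATC) has reverse complement GATGCAAAAT, which matches the top strand at positions 113–122; primer 1 anneals to the top strand there with its 3' end pointing upstream toward position 113.
Primer 2 (GGTGAGGCACAA) matches the top strand directly at positions 164–175; it anneals to the bottom strand with its 3' end pointing downstream toward position 175.
The 3' ends diverge (primer 1 extends toward position 1, primer 2 toward position 183), so the primers never converge on a shared product.

No product — the primers' 3' ends point away from each other.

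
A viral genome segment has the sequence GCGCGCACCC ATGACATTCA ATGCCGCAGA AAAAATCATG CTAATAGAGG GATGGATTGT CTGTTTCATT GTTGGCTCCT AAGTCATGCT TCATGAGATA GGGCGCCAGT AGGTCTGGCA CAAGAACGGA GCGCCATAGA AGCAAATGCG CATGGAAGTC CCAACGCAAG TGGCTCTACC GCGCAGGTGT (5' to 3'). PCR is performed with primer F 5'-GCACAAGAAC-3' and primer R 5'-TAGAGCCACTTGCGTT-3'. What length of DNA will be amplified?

The forward primer matches the template at positions 118–127.
Reverse complement of the reverse primer: AACGCAAGTGGCTCTA. This occurs on the top strand at positions 163–178.
Amplicon spans positions 118–178: 61 bp.

61 bp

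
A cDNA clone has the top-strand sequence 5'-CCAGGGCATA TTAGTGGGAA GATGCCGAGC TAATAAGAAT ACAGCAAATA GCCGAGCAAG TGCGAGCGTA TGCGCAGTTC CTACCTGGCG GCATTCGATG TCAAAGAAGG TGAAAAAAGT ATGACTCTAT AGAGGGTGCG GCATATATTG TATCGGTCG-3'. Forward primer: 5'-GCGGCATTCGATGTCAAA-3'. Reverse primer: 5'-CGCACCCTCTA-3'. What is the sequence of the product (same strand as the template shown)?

5'-GCGGCATTCGATGTCAAAGAAGGTGAAAAAAGTATGACTCTATAGAGGGTGCG-3'

Scanning the template, GCGGCATTCGATGTCAAA occurs at positions 88–105; this primer anneals to the bottom strand there with its 3' end pointing downstream.
The reverse primer's reverse complement is TAGAGGGTGCG, which matches the template at positions 130–140.
The product is the template from position 88 through 140 (53 bp).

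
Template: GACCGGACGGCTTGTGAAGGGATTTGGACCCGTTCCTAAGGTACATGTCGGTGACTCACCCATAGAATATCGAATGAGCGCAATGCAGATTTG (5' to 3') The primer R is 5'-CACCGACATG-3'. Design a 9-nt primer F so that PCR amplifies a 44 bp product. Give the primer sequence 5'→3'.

5'-GCTTGTGAA-3'

The reverse primer's reverse complement CATGTCGGTG matches the template at positions 44–53, so the product ends at position 53.
A 44 bp product then starts at position 53 − 44 + 1 = 10.
The forward primer is identical to the top strand there: GCTTGTGAA.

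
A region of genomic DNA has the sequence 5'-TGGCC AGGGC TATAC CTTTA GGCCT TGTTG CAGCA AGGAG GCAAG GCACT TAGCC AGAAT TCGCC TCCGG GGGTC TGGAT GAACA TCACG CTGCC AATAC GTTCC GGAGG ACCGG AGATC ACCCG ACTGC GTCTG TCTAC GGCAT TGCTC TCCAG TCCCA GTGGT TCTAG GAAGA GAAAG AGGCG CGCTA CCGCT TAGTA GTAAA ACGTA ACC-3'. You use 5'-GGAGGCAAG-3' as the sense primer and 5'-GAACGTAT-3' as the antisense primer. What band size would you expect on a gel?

68 bp

Scanning the template, GGAGGCAAG occurs at positions 37–45; this primer anneals to the bottom strand there with its 3' end pointing downstream.
The reverse primer's reverse complement is ATACGTTC, which matches the template at positions 97–104.
Product length = (reverse-primer end) − (forward-primer start) + 1 = 104 − 37 + 1 = 68 bp.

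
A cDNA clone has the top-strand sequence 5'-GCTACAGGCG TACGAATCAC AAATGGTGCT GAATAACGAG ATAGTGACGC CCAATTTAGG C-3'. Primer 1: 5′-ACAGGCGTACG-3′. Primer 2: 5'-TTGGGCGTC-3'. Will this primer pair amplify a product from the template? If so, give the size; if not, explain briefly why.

Yes — a 51 bp product.

Primer 1 (ACAGGCGTACG) matches the top strand at positions 4–14; it acts as a forward primer.
Primer 2's reverse complement is GACGCCCAA, matching the top strand at positions 46–54; it acts as a reverse primer.
The 3' ends face each other across positions 4–54, giving a 51 bp product.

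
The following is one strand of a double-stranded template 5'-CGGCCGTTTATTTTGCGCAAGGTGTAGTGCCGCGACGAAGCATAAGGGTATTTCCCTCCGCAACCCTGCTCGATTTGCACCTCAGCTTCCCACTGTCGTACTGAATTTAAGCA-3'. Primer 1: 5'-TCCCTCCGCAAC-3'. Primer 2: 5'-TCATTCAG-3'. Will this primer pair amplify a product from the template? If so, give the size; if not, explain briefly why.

No product — primer 2 has no binding site in the template.

Primer 2 (TCATTCAG) does not match the top strand, and its reverse complement CTGAATGA does not match either.
With no annealing site for primer 2, no amplification occurs.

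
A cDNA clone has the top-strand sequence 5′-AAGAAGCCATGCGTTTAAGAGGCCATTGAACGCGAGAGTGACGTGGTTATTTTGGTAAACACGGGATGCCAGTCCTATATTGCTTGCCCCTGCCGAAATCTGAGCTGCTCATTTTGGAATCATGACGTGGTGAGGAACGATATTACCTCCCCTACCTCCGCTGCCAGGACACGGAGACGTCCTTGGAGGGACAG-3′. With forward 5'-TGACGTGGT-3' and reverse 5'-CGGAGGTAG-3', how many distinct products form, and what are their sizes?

The forward primer TGACGTGGT matches the top strand at positions 39–47, 123–131.
The reverse primer's reverse complement is CTACCTCCG, matching at positions 152–160.
Each forward site pairs with the reverse site to give a product ending at position 160: sizes 122, 38 bp.

Two products: 122 bp, 38 bp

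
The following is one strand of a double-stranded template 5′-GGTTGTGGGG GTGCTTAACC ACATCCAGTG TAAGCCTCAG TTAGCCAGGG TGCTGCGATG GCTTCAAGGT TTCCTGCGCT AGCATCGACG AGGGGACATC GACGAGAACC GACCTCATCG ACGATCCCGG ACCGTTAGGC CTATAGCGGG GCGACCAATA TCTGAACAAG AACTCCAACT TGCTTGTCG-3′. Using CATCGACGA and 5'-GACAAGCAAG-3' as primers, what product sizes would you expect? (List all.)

106 bp, 92 bp, 73 bp

The forward primer CATCGACGA matches the top strand at positions 83–91, 97–105, 116–124.
The reverse primer's reverse complement is CTTGCTTGTC, matching at positions 179–188.
Each forward site pairs with the reverse site to give a product ending at position 188: sizes 106, 92, 73 bp.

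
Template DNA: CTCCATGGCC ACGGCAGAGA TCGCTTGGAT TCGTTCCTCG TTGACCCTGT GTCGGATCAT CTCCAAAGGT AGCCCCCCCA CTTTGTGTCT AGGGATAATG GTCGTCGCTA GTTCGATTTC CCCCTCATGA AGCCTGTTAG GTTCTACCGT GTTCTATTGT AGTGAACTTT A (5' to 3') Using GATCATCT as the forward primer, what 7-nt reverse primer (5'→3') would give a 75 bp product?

5'-CATGAGG-3'

The forward primer binds at positions 55–62, so a 75 bp product ends at position 55 + 75 − 1 = 129.
The reverse primer anneals to the top strand over positions 123–129, i.e. to CCTCATG.
Its sequence written 5'→3' is the reverse complement: CATGAGG.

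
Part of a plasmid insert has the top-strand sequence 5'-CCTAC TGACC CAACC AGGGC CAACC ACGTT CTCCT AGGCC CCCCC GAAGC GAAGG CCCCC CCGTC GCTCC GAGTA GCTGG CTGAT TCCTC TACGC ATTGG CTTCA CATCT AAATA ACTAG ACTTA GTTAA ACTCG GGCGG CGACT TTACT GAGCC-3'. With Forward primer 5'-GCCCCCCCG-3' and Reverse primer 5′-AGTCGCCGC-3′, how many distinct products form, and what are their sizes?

The forward primer GCCCCCCCG matches the top strand at positions 38–46, 55–63.
The reverse primer's reverse complement is GCGGCGACT, matching at positions 137–145.
Each forward site pairs with the reverse site to give a product ending at position 145: sizes 108, 91 bp.

Two products: 108 bp, 91 bp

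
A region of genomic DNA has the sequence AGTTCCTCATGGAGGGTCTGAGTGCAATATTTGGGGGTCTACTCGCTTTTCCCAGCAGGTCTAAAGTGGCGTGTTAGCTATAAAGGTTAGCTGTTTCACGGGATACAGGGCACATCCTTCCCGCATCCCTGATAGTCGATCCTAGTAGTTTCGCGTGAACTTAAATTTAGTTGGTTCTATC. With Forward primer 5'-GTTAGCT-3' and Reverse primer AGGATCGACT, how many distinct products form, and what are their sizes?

The forward primer GTTAGCT matches the top strand at positions 73–79, 86–92.
The reverse primer's reverse complement is AGTCGATCCT, matching at positions 134–143.
Each forward site pairs with the reverse site to give a product ending at position 143: sizes 71, 58 bp.

Two products: 71 bp, 58 bp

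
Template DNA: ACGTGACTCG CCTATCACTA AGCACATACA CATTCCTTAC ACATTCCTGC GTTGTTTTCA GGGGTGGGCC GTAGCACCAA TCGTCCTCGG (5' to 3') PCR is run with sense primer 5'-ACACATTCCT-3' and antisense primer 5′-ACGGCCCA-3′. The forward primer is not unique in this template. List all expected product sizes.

45 bp, 34 bp

The forward primer ACACATTCCT matches the top strand at positions 28–37, 39–48.
The reverse primer's reverse complement is TGGGCCGT, matching at positions 65–72.
Each forward site pairs with the reverse site to give a product ending at position 72: sizes 45, 34 bp.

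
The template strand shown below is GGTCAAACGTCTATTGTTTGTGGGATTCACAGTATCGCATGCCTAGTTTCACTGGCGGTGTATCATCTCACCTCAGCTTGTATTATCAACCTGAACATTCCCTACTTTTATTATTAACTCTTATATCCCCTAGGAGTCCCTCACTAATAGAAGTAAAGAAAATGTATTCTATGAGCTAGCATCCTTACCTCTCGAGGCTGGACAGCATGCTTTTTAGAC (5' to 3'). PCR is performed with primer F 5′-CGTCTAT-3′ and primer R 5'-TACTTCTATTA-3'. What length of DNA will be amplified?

Scanning the template, CGTCTAT occurs at positions 8–14; this primer anneals to the bottom strand there with its 3' end pointing downstream.
The reverse primer's reverse complement is TAATAGAAGTA, which matches the template at positions 145–155.
Product length = (reverse-primer end) − (forward-primer start) + 1 = 155 − 8 + 1 = 148 bp.

148 bp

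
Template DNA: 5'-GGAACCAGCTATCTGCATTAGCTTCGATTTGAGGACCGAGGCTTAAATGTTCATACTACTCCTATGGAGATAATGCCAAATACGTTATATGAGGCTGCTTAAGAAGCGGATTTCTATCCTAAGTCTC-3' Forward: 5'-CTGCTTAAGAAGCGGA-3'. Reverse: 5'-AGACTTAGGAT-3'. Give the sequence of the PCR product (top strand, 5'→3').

Forward primer CTGCTTAAGAAGCGGA is found on the top strand at positions 95–110.
The reverse primer's reverse complement is ATCCTAAGTCT, which matches the template at positions 116–126.
The product is the template from position 95 through 126 (32 bp).

5'-CTGCTTAAGAAGCGGATTTCTATCCTAAGTCT-3'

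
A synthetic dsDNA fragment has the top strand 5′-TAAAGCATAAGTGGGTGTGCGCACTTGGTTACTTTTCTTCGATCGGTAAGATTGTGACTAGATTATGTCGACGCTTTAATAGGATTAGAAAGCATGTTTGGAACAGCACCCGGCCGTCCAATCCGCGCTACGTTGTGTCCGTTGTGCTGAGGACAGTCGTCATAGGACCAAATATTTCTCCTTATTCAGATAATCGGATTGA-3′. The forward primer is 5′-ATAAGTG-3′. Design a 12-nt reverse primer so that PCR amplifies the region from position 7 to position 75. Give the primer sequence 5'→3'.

The product's 3' end on the top strand is position 75.
The reverse primer anneals to the top strand over positions 64–75, i.e. to TATGTCGACGCT.
Its sequence written 5'→3' is the reverse complement: AGCGTCGACATA.

5'-AGCGTCGACATA-3'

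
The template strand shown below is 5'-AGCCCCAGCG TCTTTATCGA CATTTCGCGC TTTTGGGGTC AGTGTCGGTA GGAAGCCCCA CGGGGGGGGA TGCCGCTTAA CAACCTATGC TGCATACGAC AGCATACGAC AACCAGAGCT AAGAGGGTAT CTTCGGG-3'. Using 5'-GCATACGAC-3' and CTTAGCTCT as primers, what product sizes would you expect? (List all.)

The forward primer GCATACGAC matches the top strand at positions 92–100, 102–110.
The reverse primer's reverse complement is AGAGCTAAG, matching at positions 115–123.
Each forward site pairs with the reverse site to give a product ending at position 123: sizes 32, 22 bp.

32 bp, 22 bp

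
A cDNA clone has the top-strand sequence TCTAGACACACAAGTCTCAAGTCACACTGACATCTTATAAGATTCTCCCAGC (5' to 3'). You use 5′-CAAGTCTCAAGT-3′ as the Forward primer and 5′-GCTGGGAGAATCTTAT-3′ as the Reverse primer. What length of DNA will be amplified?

The forward primer matches the template at positions 11–22.
Reverse complement of the reverse primer: ATAAGATTCTCCCAGC. This occurs on the top strand at positions 37–52.
The product runs from position 11 to position 52, so its length is 52 − 11 + 1 = 42 bp.

42 bp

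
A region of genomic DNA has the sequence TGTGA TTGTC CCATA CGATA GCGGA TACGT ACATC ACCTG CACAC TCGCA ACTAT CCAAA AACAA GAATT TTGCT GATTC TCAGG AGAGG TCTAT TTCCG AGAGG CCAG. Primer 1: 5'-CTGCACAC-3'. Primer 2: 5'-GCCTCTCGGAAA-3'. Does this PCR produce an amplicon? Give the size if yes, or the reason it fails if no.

Yes — a 69 bp product.

Primer 1 (CTGCACAC) matches the top strand at positions 38–45; it acts as a forward primer.
Primer 2's reverse complement is TTTCCGAGAGGC, matching the top strand at positions 95–106; it acts as a reverse primer.
The 3' ends face each other across positions 38–106, giving a 69 bp product.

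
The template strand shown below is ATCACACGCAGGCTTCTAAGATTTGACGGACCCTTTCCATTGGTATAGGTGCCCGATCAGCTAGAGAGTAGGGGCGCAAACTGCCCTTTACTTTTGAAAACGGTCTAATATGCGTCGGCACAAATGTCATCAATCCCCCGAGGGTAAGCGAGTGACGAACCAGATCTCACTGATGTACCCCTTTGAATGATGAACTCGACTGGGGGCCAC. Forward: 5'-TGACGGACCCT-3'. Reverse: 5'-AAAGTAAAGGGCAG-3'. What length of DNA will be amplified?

Scanning the template, TGACGGACCCT occurs at positions 24–34; this primer anneals to the bottom strand there with its 3' end pointing downstream.
The reverse primer's reverse complement is CTGCCCTTTACTTT, which matches the template at positions 81–94.
Product length = (reverse-primer end) − (forward-primer start) + 1 = 94 − 24 + 1 = 71 bp.

71 bp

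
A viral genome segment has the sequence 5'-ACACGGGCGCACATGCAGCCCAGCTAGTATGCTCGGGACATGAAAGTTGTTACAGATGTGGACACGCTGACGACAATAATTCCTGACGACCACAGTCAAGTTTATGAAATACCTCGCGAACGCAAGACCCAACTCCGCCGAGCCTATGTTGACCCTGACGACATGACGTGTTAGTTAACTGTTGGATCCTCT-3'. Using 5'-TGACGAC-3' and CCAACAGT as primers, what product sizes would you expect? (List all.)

The forward primer TGACGAC matches the top strand at positions 68–74, 84–90, 156–162.
The reverse primer's reverse complement is ACTGTTGG, matching at positions 178–185.
Each forward site pairs with the reverse site to give a product ending at position 185: sizes 118, 102, 30 bp.

118 bp, 102 bp, 30 bp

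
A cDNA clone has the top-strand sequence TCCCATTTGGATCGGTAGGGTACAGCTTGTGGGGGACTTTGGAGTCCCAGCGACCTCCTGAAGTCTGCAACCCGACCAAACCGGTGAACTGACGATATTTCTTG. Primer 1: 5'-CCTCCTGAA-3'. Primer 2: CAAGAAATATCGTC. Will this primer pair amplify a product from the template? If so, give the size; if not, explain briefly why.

Yes — a 51 bp product.

Primer 1 (CCTCCTGAA) matches the top strand at positions 54–62; it acts as a forward primer.
Primer 2's reverse complement is GACGATATTTCTTG, matching the top strand at positions 91–104; it acts as a reverse primer.
The 3' ends face each other across positions 54–104, giving a 51 bp product.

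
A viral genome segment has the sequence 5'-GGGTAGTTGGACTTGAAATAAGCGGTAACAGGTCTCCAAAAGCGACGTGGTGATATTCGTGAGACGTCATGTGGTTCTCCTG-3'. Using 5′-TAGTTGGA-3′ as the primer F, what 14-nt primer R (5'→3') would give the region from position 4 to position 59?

The product's 3' end on the top strand is position 59.
The reverse primer anneals to the top strand over positions 46–59, i.e. to CGTGGTGATATTCG.
Its sequence written 5'→3' is the reverse complement: CGAATATCACCACG.

5'-CGAATATCACCACG-3'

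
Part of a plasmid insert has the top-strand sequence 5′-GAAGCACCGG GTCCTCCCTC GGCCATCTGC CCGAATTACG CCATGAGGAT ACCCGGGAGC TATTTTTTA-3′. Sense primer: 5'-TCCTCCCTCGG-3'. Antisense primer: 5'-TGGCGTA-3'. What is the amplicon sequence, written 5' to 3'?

5'-TCCTCCCTCGGCCATCTGCCCGAATTACGCCA-3'

Forward primer TCCTCCCTCGG is found on the top strand at positions 12–22.
Taking the reverse complement of TGGCGTA gives TACGCCA, found at positions 37–43 on the template; the primer anneals here to the top strand with its 3' end pointing upstream.
The product is the template from position 12 through 43 (32 bp).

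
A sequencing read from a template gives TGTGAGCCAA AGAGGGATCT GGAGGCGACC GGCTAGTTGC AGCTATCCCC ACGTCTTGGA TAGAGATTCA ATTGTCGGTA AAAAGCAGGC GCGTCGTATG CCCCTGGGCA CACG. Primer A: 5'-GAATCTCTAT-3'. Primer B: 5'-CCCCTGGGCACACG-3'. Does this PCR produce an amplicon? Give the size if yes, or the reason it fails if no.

No product — the primers' 3' ends point away from each other.

Primer A (GAATCTCTAT) has reverse complement ATAGAGATTC, which matches the top strand at positions 60–69; primer A anneals to the top strand there with its 3' end pointing upstream toward position 60.
Primer B (CCCCTGGGCACACG) matches the top strand directly at positions 101–114; it anneals to the bottom strand with its 3' end pointing downstream toward position 114.
The 3' ends diverge (primer A extends toward position 1, primer B toward position 114), so the primers never converge on a shared product.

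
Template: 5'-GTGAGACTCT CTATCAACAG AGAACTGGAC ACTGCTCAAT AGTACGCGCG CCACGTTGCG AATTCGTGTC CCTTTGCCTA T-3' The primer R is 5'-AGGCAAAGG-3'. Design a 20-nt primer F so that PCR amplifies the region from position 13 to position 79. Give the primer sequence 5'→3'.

5'-ATCAACAGAGAACTGGACAC-3'

The reverse primer's reverse complement CCTTTGCCT matches the template at positions 71–79; the product starts at position 13.
The forward primer is identical to the top strand over positions 13–32: ATCAACAGAGAACTGGACAC.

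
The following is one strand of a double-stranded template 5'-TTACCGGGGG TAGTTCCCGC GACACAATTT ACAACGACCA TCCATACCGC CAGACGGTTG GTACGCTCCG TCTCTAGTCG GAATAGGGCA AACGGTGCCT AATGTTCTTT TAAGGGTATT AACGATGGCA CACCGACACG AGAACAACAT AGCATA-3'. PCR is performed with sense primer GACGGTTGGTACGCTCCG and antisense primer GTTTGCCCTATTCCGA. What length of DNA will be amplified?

The forward primer matches the template at positions 53–70.
Reverse complement of the reverse primer: TCGGAATAGGGCAAAC. This occurs on the top strand at positions 78–93.
Product length = (reverse-primer end) − (forward-primer start) + 1 = 93 − 53 + 1 = 41 bp.

41 bp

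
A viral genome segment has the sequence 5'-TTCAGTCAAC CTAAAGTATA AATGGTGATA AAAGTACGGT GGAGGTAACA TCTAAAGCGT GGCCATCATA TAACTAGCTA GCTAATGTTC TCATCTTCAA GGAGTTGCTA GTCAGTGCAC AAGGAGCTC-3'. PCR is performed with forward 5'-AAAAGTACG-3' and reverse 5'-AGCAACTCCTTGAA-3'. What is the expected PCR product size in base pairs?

80 bp

Scanning the template, AAAAGTACG occurs at positions 30–38; this primer anneals to the bottom strand there with its 3' end pointing downstream.
Reverse complement of the reverse primer: TTCAAGGAGTTGCT. This occurs on the top strand at positions 96–109.
The product runs from position 30 to position 109, so its length is 109 − 30 + 1 = 80 bp.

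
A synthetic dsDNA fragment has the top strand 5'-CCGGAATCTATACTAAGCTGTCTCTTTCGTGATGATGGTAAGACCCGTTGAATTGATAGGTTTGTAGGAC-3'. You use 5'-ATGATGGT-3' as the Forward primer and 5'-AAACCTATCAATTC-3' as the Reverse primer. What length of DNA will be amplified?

32 bp

The forward primer matches the template at positions 32–39.
Taking the reverse complement of AAACCTATCAATTC gives GAATTGATAGGTTT, found at positions 50–63 on the template; the primer anneals here to the top strand with its 3' end pointing upstream.
Product length = (reverse-primer end) − (forward-primer start) + 1 = 63 − 32 + 1 = 32 bp.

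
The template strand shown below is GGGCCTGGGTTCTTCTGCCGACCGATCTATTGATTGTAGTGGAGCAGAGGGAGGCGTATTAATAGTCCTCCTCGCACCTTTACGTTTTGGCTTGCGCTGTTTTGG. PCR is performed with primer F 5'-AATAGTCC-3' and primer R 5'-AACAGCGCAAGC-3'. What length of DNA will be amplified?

41 bp

The forward primer matches the template at positions 61–68.
Taking the reverse complement of AACAGCGCAAGC gives GCTTGCGCTGTT, found at positions 90–101 on the template; the primer anneals here to the top strand with its 3' end pointing upstream.
Amplicon spans positions 61–101: 41 bp.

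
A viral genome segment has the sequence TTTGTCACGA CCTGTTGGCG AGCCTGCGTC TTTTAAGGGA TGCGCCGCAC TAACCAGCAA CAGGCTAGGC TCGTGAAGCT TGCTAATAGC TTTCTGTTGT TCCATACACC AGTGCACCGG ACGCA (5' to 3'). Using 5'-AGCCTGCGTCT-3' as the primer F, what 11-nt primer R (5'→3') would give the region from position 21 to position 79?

The product's 3' end on the top strand is position 79.
The reverse primer anneals to the top strand over positions 69–79, i.e. to GCTCGTGAAGC.
Its sequence written 5'→3' is the reverse complement: GCTTCACGAGC.

5'-GCTTCACGAGC-3'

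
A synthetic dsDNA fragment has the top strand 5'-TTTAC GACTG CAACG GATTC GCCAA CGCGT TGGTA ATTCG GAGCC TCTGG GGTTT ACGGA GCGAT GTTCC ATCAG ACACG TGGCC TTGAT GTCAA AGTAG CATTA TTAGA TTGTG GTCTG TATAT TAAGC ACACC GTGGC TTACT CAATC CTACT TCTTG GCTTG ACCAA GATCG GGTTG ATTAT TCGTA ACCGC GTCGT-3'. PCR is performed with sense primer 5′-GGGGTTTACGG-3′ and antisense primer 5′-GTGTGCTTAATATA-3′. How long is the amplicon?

Forward primer GGGGTTTACGG is found on the top strand at positions 49–59.
Taking the reverse complement of GTGTGCTTAATATA gives TATATTAAGCACAC, found at positions 121–134 on the template; the primer anneals here to the top strand with its 3' end pointing upstream.
Product length = (reverse-primer end) − (forward-primer start) + 1 = 134 − 49 + 1 = 86 bp.

86 bp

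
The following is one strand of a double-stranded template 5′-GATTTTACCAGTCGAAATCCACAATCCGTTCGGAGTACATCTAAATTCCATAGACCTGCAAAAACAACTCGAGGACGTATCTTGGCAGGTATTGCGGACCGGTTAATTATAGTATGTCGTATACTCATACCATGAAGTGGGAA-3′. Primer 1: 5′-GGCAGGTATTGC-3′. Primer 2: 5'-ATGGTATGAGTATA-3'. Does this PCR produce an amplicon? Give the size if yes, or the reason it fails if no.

Primer 1 (GGCAGGTATTGC) matches the top strand at positions 84–95; it acts as a forward primer.
Primer 2's reverse complement is TATACTCATACCAT, matching the top strand at positions 120–133; it acts as a reverse primer.
The 3' ends face each other across positions 84–133, giving a 50 bp product.

Yes — a 50 bp product.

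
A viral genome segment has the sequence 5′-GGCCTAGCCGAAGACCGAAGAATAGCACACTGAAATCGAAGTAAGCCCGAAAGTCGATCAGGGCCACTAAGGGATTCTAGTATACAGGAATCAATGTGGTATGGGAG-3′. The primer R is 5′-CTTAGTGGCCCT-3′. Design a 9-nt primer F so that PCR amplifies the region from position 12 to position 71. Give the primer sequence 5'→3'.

5'-AGACCGAAG-3'

The reverse primer's reverse complement AGGGCCACTAAG matches the template at positions 60–71; the product starts at position 12.
The forward primer is identical to the top strand over positions 12–20: AGACCGAAG.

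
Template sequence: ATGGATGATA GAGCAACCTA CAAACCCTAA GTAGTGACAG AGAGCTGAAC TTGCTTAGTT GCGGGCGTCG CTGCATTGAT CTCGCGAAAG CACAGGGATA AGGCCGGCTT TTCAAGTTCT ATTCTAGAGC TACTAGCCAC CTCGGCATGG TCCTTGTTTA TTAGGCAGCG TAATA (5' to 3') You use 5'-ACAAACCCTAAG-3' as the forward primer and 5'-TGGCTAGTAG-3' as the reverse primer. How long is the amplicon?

120 bp

The forward primer matches the template at positions 20–31.
Taking the reverse complement of TGGCTAGTAG gives CTACTAGCCA, found at positions 130–139 on the template; the primer anneals here to the top strand with its 3' end pointing upstream.
The product runs from position 20 to position 139, so its length is 139 − 20 + 1 = 120 bp.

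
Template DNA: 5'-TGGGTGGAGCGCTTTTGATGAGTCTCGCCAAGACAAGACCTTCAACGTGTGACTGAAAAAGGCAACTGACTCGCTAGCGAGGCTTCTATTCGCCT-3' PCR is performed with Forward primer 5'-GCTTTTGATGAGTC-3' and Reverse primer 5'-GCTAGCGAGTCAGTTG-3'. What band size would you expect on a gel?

68 bp

The forward primer matches the template at positions 11–24.
Taking the reverse complement of GCTAGCGAGTCAGTTG gives CAACTGACTCGCTAGC, found at positions 63–78 on the template; the primer anneals here to the top strand with its 3' end pointing upstream.
Product length = (reverse-primer end) − (forward-primer start) + 1 = 78 − 11 + 1 = 68 bp.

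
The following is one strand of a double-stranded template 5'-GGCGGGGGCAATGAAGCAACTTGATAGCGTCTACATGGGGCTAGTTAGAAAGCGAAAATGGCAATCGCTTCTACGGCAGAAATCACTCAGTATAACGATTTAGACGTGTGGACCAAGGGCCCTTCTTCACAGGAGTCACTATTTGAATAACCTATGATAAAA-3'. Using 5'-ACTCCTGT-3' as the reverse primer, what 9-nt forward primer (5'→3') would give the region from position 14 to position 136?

5'-AAGCAACTT-3'

The reverse primer's reverse complement ACAGGAGT matches the template at positions 129–136; the product starts at position 14.
The forward primer is identical to the top strand over positions 14–22: AAGCAACTT.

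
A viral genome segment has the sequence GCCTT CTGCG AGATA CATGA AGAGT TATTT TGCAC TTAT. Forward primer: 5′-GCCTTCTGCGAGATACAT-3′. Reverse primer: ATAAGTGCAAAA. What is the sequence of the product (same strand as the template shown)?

5'-GCCTTCTGCGAGATACATGAAGAGTTATTTTGCACTTAT-3'

Scanning the template, GCCTTCTGCGAGATACAT occurs at positions 1–18; this primer anneals to the bottom strand there with its 3' end pointing downstream.
Taking the reverse complement of ATAAGTGCAAAA gives TTTTGCACTTAT, found at positions 28–39 on the template; the primer anneals here to the top strand with its 3' end pointing upstream.
The product is the template from position 1 through 39 (39 bp).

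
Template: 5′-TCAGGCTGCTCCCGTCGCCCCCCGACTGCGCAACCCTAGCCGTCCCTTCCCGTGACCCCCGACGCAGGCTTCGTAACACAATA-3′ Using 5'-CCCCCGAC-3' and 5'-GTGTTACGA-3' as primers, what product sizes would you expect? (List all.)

61 bp, 24 bp

The forward primer CCCCCGAC matches the top strand at positions 19–26, 56–63.
The reverse primer's reverse complement is TCGTAACAC, matching at positions 71–79.
Each forward site pairs with the reverse site to give a product ending at position 79: sizes 61, 24 bp.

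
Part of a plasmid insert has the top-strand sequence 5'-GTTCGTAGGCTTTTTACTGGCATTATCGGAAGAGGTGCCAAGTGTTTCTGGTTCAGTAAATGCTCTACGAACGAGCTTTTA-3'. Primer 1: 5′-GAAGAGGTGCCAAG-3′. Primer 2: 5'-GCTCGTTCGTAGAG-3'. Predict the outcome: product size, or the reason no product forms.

Yes — a 48 bp product.

Primer 1 (GAAGAGGTGCCAAG) matches the top strand at positions 29–42; it acts as a forward primer.
Primer 2's reverse complement is CTCTACGAACGAGC, matching the top strand at positions 63–76; it acts as a reverse primer.
The 3' ends face each other across positions 29–76, giving a 48 bp product.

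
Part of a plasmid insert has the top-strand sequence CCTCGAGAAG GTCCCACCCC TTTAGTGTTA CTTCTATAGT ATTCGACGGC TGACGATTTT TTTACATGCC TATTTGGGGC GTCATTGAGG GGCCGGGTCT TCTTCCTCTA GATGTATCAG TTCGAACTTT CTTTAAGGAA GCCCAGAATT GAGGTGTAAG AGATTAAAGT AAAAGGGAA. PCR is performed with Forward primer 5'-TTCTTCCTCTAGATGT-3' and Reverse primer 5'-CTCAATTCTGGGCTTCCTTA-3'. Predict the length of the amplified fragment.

54 bp

Forward primer TTCTTCCTCTAGATGT is found on the top strand at positions 100–115.
Reverse complement of the reverse primer: TAAGGAAGCCCAGAATTGAG. This occurs on the top strand at positions 134–153.
The product runs from position 100 to position 153, so its length is 153 − 100 + 1 = 54 bp.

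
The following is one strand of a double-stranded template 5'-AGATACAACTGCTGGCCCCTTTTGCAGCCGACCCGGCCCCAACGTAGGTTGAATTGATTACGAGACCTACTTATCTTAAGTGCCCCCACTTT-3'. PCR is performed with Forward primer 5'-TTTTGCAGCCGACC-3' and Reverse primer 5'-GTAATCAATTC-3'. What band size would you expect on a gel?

Scanning the template, TTTTGCAGCCGACC occurs at positions 20–33; this primer anneals to the bottom strand there with its 3' end pointing downstream.
The reverse primer's reverse complement is GAATTGATTAC, which matches the template at positions 51–61.
The product runs from position 20 to position 61, so its length is 61 − 20 + 1 = 42 bp.

42 bp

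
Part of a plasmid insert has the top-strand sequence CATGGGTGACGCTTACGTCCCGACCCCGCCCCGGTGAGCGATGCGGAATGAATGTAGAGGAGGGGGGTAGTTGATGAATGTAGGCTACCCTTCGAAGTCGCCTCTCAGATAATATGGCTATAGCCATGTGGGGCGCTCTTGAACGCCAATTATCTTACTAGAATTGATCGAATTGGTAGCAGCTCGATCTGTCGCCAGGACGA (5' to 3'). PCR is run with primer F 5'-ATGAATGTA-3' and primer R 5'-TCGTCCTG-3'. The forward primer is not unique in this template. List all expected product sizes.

The forward primer ATGAATGTA matches the top strand at positions 48–56, 74–82.
The reverse primer's reverse complement is CAGGACGA, matching at positions 196–203.
Each forward site pairs with the reverse site to give a product ending at position 203: sizes 156, 130 bp.

156 bp, 130 bp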